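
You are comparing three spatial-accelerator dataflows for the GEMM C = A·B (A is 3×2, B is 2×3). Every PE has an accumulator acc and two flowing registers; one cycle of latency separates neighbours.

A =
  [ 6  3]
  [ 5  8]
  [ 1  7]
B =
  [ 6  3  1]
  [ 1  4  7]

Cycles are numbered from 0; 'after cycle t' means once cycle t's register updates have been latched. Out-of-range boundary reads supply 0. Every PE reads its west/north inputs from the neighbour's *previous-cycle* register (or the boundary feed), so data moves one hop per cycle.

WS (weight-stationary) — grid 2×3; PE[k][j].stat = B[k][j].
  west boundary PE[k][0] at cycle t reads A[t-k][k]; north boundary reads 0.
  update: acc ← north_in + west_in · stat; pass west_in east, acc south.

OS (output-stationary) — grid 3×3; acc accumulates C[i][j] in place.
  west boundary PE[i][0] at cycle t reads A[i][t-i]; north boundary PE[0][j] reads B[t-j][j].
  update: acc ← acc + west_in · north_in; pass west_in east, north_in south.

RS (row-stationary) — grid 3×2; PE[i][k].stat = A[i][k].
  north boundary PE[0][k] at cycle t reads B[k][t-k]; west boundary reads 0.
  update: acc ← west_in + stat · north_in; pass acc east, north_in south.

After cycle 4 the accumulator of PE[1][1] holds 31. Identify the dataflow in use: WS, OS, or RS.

dataflow = WS

— WS: 2×3; PE[1][1] trace:
  after 0 — PE[1][1] acc=0, pass-E 0, pass-S 0
  after 1 — PE[1][1] acc=0, pass-E 0, pass-S 0
  after 2 — PE[1][1] acc=30, pass-E 3, pass-S 30
  after 3 — PE[1][1] acc=47, pass-E 8, pass-S 47
  after 4 — PE[1][1] acc=31, pass-E 7, pass-S 31
— OS: 3×3; PE[1][1] trace:
  after 0 — PE[1][1] acc=0, pass-E 0, pass-S 0
  after 1 — PE[1][1] acc=0, pass-E 0, pass-S 0
  after 2 — PE[1][1] acc=15, pass-E 5, pass-S 3
  after 3 — PE[1][1] acc=47, pass-E 8, pass-S 4
  after 4 — PE[1][1] acc=47, pass-E 0, pass-S 0
— RS: 3×2; PE[1][1] trace:
  after 0 — PE[1][1] acc=0, pass-E 0, pass-S 0
  after 1 — PE[1][1] acc=0, pass-E 0, pass-S 0
  after 2 — PE[1][1] acc=38, pass-E 38, pass-S 1
  after 3 — PE[1][1] acc=47, pass-E 47, pass-S 4
  after 4 — PE[1][1] acc=61, pass-E 61, pass-S 7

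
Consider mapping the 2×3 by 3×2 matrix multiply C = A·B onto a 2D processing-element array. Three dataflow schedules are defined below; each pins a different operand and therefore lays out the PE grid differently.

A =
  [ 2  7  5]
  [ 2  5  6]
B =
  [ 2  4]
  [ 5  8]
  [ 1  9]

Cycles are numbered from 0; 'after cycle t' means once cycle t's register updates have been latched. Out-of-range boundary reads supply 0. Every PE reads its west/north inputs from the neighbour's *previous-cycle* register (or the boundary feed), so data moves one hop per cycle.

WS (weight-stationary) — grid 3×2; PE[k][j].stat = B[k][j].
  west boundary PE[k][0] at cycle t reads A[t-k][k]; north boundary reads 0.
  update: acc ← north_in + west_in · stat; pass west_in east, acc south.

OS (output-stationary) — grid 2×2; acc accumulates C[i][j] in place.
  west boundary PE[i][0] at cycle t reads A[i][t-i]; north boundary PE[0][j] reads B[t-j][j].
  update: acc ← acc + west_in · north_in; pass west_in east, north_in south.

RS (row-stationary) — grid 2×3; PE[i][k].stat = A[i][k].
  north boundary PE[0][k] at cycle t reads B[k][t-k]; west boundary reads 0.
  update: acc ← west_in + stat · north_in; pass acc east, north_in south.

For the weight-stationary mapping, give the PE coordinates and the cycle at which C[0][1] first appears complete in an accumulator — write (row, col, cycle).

WS — PE[2][1] is where C[0][1] collects:
  0: (2,1).acc=0  regs=<0,0>
  1: (2,1).acc=0  regs=<0,0>
  2: (2,1).acc=0  regs=<0,0>
  3: (2,1).acc=109  regs=<5,109>

(row, col, cycle) = (2, 1, 3)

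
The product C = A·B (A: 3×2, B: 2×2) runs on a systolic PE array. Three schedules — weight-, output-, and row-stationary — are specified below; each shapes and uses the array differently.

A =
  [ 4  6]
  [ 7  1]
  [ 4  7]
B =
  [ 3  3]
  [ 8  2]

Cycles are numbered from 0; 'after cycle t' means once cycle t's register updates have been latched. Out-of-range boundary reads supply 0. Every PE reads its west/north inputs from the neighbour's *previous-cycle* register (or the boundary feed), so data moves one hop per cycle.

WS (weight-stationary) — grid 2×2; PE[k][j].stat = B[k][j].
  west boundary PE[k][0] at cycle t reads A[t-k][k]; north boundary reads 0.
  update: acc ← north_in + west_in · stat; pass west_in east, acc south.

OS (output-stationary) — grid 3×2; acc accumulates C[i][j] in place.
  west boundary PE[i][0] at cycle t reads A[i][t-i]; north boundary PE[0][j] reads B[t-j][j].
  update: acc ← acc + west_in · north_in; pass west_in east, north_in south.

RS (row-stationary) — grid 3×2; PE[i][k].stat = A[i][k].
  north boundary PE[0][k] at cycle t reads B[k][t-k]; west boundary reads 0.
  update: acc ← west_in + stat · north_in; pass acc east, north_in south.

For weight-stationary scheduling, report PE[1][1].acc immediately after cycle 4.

Tracing WS — 2×2 array, target PE[1][1]:
  c0 r0c1: 0 / 0 / 0
  c0 r1c0: 0 / 0 / 0
  c0 r1c1: 0 / 0 / 0
  c1 r0c1: 12 / 4 / 12
  c1 r1c0: 60 / 6 / 60
  c1 r1c1: 0 / 0 / 0
  c2 r0c1: 21 / 7 / 21
  c2 r1c0: 29 / 1 / 29
  c2 r1c1: 24 / 6 / 24
  c3 r0c1: 12 / 4 / 12
  c3 r1c0: 68 / 7 / 68
  c3 r1c1: 23 / 1 / 23
  c4 r0c1: 0 / 0 / 0
  c4 r1c0: 0 / 0 / 0
  c4 r1c1: 26 / 7 / 26

PE[1][1].acc = 26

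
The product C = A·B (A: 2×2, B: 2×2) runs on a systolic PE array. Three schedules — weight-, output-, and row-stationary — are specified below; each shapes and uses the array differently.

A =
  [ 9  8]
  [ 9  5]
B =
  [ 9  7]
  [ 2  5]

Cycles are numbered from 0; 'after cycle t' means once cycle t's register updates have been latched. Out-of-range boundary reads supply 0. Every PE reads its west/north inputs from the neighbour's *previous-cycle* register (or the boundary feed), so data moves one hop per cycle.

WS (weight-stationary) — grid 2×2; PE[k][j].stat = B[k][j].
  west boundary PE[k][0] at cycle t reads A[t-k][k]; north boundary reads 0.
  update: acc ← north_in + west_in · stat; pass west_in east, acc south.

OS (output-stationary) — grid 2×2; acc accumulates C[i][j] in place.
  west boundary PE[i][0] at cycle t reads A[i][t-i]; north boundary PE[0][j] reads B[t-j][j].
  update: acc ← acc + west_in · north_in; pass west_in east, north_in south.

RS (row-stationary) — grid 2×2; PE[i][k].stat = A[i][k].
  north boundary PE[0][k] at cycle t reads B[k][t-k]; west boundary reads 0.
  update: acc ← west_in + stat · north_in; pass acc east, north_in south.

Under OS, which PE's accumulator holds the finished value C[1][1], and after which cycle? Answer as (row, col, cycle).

OS — PE[1][1] is where C[1][1] collects:
  @0  [1,1]  acc 0  |  →0  ↓0
  @1  [1,1]  acc 0  |  →0  ↓0
  @2  [1,1]  acc 63  |  →9  ↓7
  @3  [1,1]  acc 88  |  →5  ↓5

(row, col, cycle) = (1, 1, 3)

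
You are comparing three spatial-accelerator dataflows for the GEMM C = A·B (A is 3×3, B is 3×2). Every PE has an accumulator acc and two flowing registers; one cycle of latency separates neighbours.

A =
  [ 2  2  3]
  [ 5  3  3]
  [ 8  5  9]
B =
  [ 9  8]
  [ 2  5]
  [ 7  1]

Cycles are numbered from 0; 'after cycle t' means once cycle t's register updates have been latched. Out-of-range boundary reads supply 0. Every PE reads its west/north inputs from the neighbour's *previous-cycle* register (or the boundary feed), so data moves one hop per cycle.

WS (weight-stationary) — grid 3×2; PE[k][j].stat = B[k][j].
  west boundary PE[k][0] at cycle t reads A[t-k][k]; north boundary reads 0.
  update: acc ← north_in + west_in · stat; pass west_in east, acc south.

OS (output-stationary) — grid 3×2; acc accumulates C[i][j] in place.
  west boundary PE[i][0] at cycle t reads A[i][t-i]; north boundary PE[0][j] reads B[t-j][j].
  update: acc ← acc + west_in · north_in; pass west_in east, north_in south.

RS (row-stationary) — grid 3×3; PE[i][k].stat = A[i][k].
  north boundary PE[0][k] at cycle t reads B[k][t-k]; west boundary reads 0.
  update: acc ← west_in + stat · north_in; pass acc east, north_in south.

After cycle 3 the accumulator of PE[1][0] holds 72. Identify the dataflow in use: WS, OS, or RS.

dataflow = OS

Under WS (3×2), PE[1][0]:
  after 0 — PE[1][0] acc=0, pass-E 0, pass-S 0
  after 1 — PE[1][0] acc=22, pass-E 2, pass-S 22
  after 2 — PE[1][0] acc=51, pass-E 3, pass-S 51
  after 3 — PE[1][0] acc=82, pass-E 5, pass-S 82
Under OS (3×2), PE[1][0]:
  after 0 — PE[1][0] acc=0, pass-E 0, pass-S 0
  after 1 — PE[1][0] acc=45, pass-E 5, pass-S 9
  after 2 — PE[1][0] acc=51, pass-E 3, pass-S 2
  after 3 — PE[1][0] acc=72, pass-E 3, pass-S 7
Under RS (3×3), PE[1][0]:
  after 0 — PE[1][0] acc=0, pass-E 0, pass-S 0
  after 1 — PE[1][0] acc=45, pass-E 45, pass-S 9
  after 2 — PE[1][0] acc=40, pass-E 40, pass-S 8
  after 3 — PE[1][0] acc=0, pass-E 0, pass-S 0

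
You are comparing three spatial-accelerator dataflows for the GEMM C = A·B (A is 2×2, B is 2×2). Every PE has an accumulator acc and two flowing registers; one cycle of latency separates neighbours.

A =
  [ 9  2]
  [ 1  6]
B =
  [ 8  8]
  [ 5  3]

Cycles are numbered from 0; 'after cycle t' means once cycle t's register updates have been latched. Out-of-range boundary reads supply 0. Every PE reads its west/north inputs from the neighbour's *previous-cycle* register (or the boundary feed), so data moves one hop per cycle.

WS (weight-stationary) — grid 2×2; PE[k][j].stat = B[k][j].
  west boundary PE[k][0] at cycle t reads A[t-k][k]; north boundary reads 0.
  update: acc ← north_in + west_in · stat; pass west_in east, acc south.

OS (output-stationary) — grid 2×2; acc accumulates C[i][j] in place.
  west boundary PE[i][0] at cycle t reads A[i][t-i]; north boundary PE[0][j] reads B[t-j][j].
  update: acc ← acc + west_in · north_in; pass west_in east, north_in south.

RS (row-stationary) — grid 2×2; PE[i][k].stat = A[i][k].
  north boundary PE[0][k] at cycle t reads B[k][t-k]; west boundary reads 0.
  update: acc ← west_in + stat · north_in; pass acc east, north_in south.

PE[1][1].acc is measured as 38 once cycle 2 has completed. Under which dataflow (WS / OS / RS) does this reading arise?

Under WS (2×2), PE[1][1]:
  [0] (1,1) acc=0 (h:0 v:0)
  [1] (1,1) acc=0 (h:0 v:0)
  [2] (1,1) acc=78 (h:2 v:78)
Under OS (2×2), PE[1][1]:
  [0] (1,1) acc=0 (h:0 v:0)
  [1] (1,1) acc=0 (h:0 v:0)
  [2] (1,1) acc=8 (h:1 v:8)
Under RS (2×2), PE[1][1]:
  [0] (1,1) acc=0 (h:0 v:0)
  [1] (1,1) acc=0 (h:0 v:0)
  [2] (1,1) acc=38 (h:38 v:5)

dataflow = RS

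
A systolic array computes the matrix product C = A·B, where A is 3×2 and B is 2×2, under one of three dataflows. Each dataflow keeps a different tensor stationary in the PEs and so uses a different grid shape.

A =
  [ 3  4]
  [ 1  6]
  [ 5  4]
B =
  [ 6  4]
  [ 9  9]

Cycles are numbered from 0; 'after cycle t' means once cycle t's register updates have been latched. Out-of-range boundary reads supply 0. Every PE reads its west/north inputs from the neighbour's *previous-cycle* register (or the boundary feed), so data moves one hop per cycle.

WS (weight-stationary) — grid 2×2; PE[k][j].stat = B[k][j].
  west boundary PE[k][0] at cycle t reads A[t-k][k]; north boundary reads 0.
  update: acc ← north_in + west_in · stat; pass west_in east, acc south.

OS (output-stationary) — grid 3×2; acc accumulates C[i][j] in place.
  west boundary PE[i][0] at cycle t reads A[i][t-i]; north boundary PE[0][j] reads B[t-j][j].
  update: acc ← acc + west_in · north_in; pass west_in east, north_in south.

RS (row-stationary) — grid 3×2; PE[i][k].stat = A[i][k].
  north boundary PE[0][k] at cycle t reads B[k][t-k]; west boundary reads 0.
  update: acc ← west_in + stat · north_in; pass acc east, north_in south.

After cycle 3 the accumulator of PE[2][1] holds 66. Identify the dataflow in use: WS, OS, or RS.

— WS: 2×2 array has no PE[2][1].
OS (3×2 grid), PE[2][1]:
  c0 r2c1: 0 / 0 / 0
  c1 r2c1: 0 / 0 / 0
  c2 r2c1: 0 / 0 / 0
  c3 r2c1: 20 / 5 / 4
RS (3×2 grid), PE[2][1]:
  c0 r2c1: 0 / 0 / 0
  c1 r2c1: 0 / 0 / 0
  c2 r2c1: 0 / 0 / 0
  c3 r2c1: 66 / 66 / 9

dataflow = RS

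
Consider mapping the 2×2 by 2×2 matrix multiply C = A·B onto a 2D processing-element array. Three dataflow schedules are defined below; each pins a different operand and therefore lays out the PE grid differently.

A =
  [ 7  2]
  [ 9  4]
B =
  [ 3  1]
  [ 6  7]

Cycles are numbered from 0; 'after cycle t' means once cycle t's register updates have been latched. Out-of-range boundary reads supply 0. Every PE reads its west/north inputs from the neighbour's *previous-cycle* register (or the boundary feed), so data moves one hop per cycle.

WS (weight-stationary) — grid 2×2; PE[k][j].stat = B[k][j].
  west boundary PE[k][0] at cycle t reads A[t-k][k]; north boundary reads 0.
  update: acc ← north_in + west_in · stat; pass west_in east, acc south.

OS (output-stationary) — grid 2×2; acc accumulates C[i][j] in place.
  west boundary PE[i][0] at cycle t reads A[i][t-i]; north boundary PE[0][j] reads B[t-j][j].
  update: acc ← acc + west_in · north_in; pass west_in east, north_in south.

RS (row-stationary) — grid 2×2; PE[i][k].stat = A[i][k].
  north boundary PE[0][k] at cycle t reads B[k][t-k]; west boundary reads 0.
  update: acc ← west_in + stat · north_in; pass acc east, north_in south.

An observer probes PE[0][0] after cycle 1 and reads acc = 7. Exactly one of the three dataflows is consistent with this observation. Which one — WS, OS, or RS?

WS (2×2 grid), PE[0][0]:
  c0 r0c0: 21 / 7 / 21
  c1 r0c0: 27 / 9 / 27
OS (2×2 grid), PE[0][0]:
  c0 r0c0: 21 / 7 / 3
  c1 r0c0: 33 / 2 / 6
RS (2×2 grid), PE[0][0]:
  c0 r0c0: 21 / 21 / 3
  c1 r0c0: 7 / 7 / 1

dataflow = RS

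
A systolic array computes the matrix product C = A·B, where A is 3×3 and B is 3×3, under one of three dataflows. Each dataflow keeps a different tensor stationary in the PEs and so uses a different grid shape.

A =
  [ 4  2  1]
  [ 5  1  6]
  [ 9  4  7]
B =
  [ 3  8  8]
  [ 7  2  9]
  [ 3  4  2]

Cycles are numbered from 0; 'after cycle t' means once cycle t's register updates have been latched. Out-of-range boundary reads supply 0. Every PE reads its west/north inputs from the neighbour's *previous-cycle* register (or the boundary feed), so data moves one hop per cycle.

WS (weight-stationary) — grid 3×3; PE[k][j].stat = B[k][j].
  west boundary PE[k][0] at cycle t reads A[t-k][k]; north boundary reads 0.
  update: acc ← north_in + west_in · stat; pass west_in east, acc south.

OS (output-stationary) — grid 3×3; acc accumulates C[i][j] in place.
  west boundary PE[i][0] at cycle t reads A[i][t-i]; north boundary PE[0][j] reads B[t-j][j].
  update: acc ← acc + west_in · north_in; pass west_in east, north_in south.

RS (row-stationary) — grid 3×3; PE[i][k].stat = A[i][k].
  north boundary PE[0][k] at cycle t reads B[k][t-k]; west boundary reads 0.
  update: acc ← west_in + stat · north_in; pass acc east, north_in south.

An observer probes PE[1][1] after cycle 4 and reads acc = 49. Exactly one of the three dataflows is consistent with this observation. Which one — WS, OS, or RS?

dataflow = RS

WS (3×3 grid), PE[1][1]:
  @0  [1,1]  acc 0  |  →0  ↓0
  @1  [1,1]  acc 0  |  →0  ↓0
  @2  [1,1]  acc 36  |  →2  ↓36
  @3  [1,1]  acc 42  |  →1  ↓42
  @4  [1,1]  acc 80  |  →4  ↓80
OS (3×3 grid), PE[1][1]:
  @0  [1,1]  acc 0  |  →0  ↓0
  @1  [1,1]  acc 0  |  →0  ↓0
  @2  [1,1]  acc 40  |  →5  ↓8
  @3  [1,1]  acc 42  |  →1  ↓2
  @4  [1,1]  acc 66  |  →6  ↓4
RS (3×3 grid), PE[1][1]:
  @0  [1,1]  acc 0  |  →0  ↓0
  @1  [1,1]  acc 0  |  →0  ↓0
  @2  [1,1]  acc 22  |  →22  ↓7
  @3  [1,1]  acc 42  |  →42  ↓2
  @4  [1,1]  acc 49  |  →49  ↓9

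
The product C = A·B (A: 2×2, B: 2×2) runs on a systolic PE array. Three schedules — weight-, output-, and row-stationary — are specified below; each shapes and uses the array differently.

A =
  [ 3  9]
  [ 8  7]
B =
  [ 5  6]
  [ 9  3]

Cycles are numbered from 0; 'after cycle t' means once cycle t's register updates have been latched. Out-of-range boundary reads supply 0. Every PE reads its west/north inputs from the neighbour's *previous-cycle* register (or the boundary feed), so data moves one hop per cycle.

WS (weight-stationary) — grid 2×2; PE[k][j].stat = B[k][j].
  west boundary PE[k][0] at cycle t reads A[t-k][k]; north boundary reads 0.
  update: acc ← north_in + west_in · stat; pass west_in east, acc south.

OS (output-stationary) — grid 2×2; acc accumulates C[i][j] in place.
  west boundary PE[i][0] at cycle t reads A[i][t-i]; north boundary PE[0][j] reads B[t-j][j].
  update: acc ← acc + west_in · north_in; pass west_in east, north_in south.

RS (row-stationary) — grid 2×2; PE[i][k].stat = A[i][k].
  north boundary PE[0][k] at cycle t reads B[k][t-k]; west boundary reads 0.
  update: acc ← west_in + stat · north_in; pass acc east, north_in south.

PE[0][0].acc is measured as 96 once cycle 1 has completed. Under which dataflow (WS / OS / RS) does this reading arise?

— WS: 2×2; PE[0][0] trace:
  step 0 · PE0,0: acc=15; fwd→3 fwd↓15
  step 1 · PE0,0: acc=40; fwd→8 fwd↓40
— OS: 2×2; PE[0][0] trace:
  step 0 · PE0,0: acc=15; fwd→3 fwd↓5
  step 1 · PE0,0: acc=96; fwd→9 fwd↓9
— RS: 2×2; PE[0][0] trace:
  step 0 · PE0,0: acc=15; fwd→15 fwd↓5
  step 1 · PE0,0: acc=18; fwd→18 fwd↓6

dataflow = OS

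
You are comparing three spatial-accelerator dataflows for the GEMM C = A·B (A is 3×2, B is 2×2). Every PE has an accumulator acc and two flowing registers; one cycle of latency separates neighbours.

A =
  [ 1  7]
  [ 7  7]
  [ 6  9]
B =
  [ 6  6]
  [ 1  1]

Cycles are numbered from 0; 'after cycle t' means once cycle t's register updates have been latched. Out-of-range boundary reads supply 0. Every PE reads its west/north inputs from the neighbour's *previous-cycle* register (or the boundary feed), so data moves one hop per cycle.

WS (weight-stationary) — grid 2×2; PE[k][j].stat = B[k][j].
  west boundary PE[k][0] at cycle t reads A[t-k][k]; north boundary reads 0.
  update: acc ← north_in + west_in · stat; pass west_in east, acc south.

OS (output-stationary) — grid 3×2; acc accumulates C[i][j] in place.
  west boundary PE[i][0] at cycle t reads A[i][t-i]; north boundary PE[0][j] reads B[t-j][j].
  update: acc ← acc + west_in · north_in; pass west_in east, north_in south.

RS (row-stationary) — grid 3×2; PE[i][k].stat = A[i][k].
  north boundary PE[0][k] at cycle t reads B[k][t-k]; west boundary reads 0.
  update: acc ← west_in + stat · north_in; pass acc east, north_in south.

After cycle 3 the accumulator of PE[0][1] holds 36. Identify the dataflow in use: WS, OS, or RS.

Under WS (2×2), PE[0][1]:
  t=0 PE[0][1]: acc=0 h=0 v=0
  t=1 PE[0][1]: acc=6 h=1 v=6
  t=2 PE[0][1]: acc=42 h=7 v=42
  t=3 PE[0][1]: acc=36 h=6 v=36
Under OS (3×2), PE[0][1]:
  t=0 PE[0][1]: acc=0 h=0 v=0
  t=1 PE[0][1]: acc=6 h=1 v=6
  t=2 PE[0][1]: acc=13 h=7 v=1
  t=3 PE[0][1]: acc=13 h=0 v=0
Under RS (3×2), PE[0][1]:
  t=0 PE[0][1]: acc=0 h=0 v=0
  t=1 PE[0][1]: acc=13 h=13 v=1
  t=2 PE[0][1]: acc=13 h=13 v=1
  t=3 PE[0][1]: acc=0 h=0 v=0

dataflow = WS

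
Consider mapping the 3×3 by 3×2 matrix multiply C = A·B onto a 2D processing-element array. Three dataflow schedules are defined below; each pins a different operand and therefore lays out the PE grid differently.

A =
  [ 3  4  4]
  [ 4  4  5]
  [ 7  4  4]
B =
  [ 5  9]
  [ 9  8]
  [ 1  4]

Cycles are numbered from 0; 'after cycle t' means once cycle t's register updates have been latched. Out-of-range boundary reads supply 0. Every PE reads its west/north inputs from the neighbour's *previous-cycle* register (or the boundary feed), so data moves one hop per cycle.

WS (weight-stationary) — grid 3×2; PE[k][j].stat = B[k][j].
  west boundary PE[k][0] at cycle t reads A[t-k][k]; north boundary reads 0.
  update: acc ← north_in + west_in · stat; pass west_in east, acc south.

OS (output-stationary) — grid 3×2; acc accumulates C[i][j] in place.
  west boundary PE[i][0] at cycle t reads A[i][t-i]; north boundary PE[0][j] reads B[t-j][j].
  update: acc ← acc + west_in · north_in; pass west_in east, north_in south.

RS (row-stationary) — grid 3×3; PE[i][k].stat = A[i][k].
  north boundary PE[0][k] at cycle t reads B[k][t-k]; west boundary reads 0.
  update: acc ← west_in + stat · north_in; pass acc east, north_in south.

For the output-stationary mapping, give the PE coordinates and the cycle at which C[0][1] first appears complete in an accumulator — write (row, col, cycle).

(row, col, cycle) = (0, 1, 3)

Under OS, C[0][1] lands at PE[0][1]:
  @0  [0,1]  acc 0  |  →0  ↓0
  @1  [0,1]  acc 27  |  →3  ↓9
  @2  [0,1]  acc 59  |  →4  ↓8
  @3  [0,1]  acc 75  |  →4  ↓4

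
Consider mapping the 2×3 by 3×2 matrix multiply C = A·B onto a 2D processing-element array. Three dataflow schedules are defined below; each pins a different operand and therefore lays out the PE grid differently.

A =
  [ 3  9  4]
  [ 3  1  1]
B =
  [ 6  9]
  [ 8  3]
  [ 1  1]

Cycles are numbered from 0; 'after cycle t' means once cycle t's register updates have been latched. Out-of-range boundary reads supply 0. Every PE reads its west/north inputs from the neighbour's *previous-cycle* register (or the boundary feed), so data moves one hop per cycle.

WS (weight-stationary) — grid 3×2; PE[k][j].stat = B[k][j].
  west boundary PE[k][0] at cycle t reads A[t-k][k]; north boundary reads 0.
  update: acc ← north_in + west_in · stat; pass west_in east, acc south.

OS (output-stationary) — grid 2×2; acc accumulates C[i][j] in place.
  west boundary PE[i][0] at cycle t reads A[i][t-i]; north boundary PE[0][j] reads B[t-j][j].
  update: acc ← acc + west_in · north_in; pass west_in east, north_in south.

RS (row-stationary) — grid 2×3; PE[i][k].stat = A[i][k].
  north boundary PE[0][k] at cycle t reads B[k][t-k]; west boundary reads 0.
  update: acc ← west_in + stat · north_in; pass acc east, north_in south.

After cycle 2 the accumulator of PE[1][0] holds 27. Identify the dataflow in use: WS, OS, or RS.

Under WS (3×2), PE[1][0]:
  cycle 0: PE[1][0] → acc 0, east 0, south 0
  cycle 1: PE[1][0] → acc 90, east 9, south 90
  cycle 2: PE[1][0] → acc 26, east 1, south 26
Under OS (2×2), PE[1][0]:
  cycle 0: PE[1][0] → acc 0, east 0, south 0
  cycle 1: PE[1][0] → acc 18, east 3, south 6
  cycle 2: PE[1][0] → acc 26, east 1, south 8
Under RS (2×3), PE[1][0]:
  cycle 0: PE[1][0] → acc 0, east 0, south 0
  cycle 1: PE[1][0] → acc 18, east 18, south 6
  cycle 2: PE[1][0] → acc 27, east 27, south 9

dataflow = RS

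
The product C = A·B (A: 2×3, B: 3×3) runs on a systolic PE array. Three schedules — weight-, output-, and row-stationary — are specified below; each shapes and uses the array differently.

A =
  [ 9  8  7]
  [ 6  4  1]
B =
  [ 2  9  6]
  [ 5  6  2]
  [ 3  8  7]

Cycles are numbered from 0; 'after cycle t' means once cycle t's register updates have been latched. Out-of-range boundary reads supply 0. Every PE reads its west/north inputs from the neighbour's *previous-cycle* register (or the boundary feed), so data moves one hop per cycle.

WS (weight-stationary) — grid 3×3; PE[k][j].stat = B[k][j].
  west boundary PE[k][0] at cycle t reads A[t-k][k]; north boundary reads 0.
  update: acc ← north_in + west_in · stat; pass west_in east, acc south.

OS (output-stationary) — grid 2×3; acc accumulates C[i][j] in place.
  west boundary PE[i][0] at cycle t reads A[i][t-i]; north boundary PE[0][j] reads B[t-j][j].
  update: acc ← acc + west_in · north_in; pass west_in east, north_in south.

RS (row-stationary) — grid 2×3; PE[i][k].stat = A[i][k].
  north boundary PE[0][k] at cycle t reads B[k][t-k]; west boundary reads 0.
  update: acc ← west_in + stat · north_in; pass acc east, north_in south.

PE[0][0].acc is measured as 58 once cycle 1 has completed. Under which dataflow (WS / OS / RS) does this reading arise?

WS (3×3 grid), PE[0][0]:
  c0 r0c0: 18 / 9 / 18
  c1 r0c0: 12 / 6 / 12
OS (2×3 grid), PE[0][0]:
  c0 r0c0: 18 / 9 / 2
  c1 r0c0: 58 / 8 / 5
RS (2×3 grid), PE[0][0]:
  c0 r0c0: 18 / 18 / 2
  c1 r0c0: 81 / 81 / 9

dataflow = OS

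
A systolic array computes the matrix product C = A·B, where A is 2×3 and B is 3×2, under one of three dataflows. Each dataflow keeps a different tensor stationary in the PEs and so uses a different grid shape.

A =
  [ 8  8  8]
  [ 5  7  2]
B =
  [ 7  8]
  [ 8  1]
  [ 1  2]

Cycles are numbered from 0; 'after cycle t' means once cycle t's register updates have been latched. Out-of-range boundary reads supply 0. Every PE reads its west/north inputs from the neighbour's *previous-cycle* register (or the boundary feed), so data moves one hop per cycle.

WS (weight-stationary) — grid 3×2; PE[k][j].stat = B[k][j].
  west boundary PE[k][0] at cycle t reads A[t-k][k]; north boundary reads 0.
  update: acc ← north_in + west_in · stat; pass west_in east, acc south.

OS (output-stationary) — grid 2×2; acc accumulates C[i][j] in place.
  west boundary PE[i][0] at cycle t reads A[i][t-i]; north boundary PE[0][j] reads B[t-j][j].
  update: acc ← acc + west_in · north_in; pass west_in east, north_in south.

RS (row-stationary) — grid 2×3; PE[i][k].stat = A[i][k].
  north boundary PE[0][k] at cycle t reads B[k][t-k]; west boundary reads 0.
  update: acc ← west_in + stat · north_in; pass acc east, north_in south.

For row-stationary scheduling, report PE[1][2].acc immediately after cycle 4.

RS (2×3). Following PE[1][2] plus its west/north inputs:
  0: (0,2).acc=0  regs=<0,0>
  0: (1,1).acc=0  regs=<0,0>
  0: (1,2).acc=0  regs=<0,0>
  1: (0,2).acc=0  regs=<0,0>
  1: (1,1).acc=0  regs=<0,0>
  1: (1,2).acc=0  regs=<0,0>
  2: (0,2).acc=128  regs=<128,1>
  2: (1,1).acc=91  regs=<91,8>
  2: (1,2).acc=0  regs=<0,0>
  3: (0,2).acc=88  regs=<88,2>
  3: (1,1).acc=47  regs=<47,1>
  3: (1,2).acc=93  regs=<93,1>
  4: (0,2).acc=0  regs=<0,0>
  4: (1,1).acc=0  regs=<0,0>
  4: (1,2).acc=51  regs=<51,2>

PE[1][2].acc = 51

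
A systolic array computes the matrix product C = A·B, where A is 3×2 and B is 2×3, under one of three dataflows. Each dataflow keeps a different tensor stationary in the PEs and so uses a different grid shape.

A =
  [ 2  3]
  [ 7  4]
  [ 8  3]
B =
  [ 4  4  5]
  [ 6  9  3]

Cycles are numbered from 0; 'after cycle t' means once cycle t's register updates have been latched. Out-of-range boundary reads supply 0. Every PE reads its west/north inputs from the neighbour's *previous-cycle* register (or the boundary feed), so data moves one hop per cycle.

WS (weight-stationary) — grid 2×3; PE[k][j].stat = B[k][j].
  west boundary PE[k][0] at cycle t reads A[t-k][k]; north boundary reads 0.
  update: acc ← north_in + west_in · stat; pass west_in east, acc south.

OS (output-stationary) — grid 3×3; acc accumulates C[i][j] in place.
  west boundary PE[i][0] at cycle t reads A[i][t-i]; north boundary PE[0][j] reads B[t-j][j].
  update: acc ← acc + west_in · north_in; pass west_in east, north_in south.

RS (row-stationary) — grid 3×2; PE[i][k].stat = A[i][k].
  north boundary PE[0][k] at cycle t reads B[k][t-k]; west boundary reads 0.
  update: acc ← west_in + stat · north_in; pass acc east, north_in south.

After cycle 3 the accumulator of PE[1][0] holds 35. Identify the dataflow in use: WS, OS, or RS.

dataflow = RS

— WS: 2×3; PE[1][0] trace:
  after 0 — PE[1][0] acc=0, pass-E 0, pass-S 0
  after 1 — PE[1][0] acc=26, pass-E 3, pass-S 26
  after 2 — PE[1][0] acc=52, pass-E 4, pass-S 52
  after 3 — PE[1][0] acc=50, pass-E 3, pass-S 50
— OS: 3×3; PE[1][0] trace:
  after 0 — PE[1][0] acc=0, pass-E 0, pass-S 0
  after 1 — PE[1][0] acc=28, pass-E 7, pass-S 4
  after 2 — PE[1][0] acc=52, pass-E 4, pass-S 6
  after 3 — PE[1][0] acc=52, pass-E 0, pass-S 0
— RS: 3×2; PE[1][0] trace:
  after 0 — PE[1][0] acc=0, pass-E 0, pass-S 0
  after 1 — PE[1][0] acc=28, pass-E 28, pass-S 4
  after 2 — PE[1][0] acc=28, pass-E 28, pass-S 4
  after 3 — PE[1][0] acc=35, pass-E 35, pass-S 5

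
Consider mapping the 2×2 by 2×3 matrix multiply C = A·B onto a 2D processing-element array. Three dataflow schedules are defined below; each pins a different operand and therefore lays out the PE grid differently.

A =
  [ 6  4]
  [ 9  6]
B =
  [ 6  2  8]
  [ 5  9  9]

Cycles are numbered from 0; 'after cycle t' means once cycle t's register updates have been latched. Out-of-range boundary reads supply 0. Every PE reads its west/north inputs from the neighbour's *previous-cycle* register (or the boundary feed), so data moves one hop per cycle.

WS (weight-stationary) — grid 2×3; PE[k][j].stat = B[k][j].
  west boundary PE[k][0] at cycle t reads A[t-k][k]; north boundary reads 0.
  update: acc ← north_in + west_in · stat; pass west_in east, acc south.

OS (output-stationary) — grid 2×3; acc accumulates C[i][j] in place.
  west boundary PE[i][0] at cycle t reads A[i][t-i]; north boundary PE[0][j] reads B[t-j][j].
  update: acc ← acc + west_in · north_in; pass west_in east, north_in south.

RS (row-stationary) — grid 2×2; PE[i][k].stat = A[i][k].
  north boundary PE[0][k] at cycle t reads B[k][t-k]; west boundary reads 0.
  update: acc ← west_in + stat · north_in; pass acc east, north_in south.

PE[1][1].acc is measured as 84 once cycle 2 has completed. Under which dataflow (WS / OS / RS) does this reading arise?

dataflow = RS

— WS: 2×3; PE[1][1] trace:
  [0] (1,1) acc=0 (h:0 v:0)
  [1] (1,1) acc=0 (h:0 v:0)
  [2] (1,1) acc=48 (h:4 v:48)
— OS: 2×3; PE[1][1] trace:
  [0] (1,1) acc=0 (h:0 v:0)
  [1] (1,1) acc=0 (h:0 v:0)
  [2] (1,1) acc=18 (h:9 v:2)
— RS: 2×2; PE[1][1] trace:
  [0] (1,1) acc=0 (h:0 v:0)
  [1] (1,1) acc=0 (h:0 v:0)
  [2] (1,1) acc=84 (h:84 v:5)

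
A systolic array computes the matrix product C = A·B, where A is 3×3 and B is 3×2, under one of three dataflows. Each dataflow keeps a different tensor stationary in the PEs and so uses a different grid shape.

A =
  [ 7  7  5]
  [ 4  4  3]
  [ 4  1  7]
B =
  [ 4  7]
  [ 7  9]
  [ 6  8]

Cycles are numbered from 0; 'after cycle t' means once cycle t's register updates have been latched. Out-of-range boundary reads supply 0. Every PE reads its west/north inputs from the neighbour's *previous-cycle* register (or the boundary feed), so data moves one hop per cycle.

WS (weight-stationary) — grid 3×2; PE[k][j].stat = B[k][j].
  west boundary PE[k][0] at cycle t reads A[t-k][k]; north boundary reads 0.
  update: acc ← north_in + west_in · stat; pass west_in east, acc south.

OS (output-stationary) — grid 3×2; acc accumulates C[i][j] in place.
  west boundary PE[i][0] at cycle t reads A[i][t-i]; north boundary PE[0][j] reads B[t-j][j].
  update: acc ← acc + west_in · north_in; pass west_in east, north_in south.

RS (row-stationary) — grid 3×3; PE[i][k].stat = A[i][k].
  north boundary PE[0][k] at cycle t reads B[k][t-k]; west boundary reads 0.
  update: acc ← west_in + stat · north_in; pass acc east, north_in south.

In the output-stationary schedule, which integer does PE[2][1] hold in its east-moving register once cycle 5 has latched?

register = 7

OS 3×2: PE[2][1] cycle-by-cycle (with neighbour feeds):
  step 0 · PE1,1: acc=0; fwd→0 fwd↓0
  step 0 · PE2,0: acc=0; fwd→0 fwd↓0
  step 0 · PE2,1: acc=0; fwd→0 fwd↓0
  step 1 · PE1,1: acc=0; fwd→0 fwd↓0
  step 1 · PE2,0: acc=0; fwd→0 fwd↓0
  step 1 · PE2,1: acc=0; fwd→0 fwd↓0
  step 2 · PE1,1: acc=28; fwd→4 fwd↓7
  step 2 · PE2,0: acc=16; fwd→4 fwd↓4
  step 2 · PE2,1: acc=0; fwd→0 fwd↓0
  step 3 · PE1,1: acc=64; fwd→4 fwd↓9
  step 3 · PE2,0: acc=23; fwd→1 fwd↓7
  step 3 · PE2,1: acc=28; fwd→4 fwd↓7
  step 4 · PE1,1: acc=88; fwd→3 fwd↓8
  step 4 · PE2,0: acc=65; fwd→7 fwd↓6
  step 4 · PE2,1: acc=37; fwd→1 fwd↓9
  step 5 · PE1,1: acc=88; fwd→0 fwd↓0
  step 5 · PE2,0: acc=65; fwd→0 fwd↓0
  step 5 · PE2,1: acc=93; fwd→7 fwd↓8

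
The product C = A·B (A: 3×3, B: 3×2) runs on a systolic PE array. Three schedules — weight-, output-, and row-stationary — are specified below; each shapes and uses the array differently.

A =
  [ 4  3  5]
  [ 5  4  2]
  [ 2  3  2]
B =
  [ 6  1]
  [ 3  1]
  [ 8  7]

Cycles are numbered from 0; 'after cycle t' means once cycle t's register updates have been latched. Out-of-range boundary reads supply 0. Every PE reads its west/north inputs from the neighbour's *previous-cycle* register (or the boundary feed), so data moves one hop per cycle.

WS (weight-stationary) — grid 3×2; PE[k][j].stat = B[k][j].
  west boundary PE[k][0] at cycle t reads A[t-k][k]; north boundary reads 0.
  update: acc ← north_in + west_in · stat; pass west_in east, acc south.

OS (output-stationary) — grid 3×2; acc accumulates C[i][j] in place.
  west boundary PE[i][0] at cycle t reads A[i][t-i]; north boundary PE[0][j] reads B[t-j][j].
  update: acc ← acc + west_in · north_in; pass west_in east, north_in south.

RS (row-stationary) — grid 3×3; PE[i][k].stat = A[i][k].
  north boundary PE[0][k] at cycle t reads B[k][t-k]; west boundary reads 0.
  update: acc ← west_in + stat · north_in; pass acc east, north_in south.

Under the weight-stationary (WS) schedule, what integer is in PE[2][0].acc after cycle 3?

PE[2][0].acc = 58

WS 3×2: PE[2][0] cycle-by-cycle (with neighbour feeds):
  @0  [1,0]  acc 0  |  →0  ↓0
  @0  [2,0]  acc 0  |  →0  ↓0
  @1  [1,0]  acc 33  |  →3  ↓33
  @1  [2,0]  acc 0  |  →0  ↓0
  @2  [1,0]  acc 42  |  →4  ↓42
  @2  [2,0]  acc 73  |  →5  ↓73
  @3  [1,0]  acc 21  |  →3  ↓21
  @3  [2,0]  acc 58  |  →2  ↓58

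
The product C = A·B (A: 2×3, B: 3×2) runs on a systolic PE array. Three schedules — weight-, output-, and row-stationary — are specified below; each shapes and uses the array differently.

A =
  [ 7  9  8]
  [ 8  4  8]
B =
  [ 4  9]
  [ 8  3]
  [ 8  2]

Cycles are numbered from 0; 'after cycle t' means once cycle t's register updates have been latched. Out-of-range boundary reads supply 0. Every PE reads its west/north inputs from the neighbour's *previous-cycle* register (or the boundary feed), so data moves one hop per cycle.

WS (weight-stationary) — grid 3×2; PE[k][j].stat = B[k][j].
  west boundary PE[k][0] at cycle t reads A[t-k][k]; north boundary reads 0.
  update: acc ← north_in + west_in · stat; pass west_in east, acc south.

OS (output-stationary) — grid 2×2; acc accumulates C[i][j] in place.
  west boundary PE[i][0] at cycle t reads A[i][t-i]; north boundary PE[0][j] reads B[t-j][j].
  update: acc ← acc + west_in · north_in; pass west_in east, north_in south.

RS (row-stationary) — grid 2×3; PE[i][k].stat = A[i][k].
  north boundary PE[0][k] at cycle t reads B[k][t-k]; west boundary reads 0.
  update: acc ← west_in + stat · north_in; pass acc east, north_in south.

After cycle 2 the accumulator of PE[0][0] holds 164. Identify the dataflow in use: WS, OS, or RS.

dataflow = OS

Under WS (3×2), PE[0][0]:
  0: (0,0).acc=28  regs=<7,28>
  1: (0,0).acc=32  regs=<8,32>
  2: (0,0).acc=0  regs=<0,0>
Under OS (2×2), PE[0][0]:
  0: (0,0).acc=28  regs=<7,4>
  1: (0,0).acc=100  regs=<9,8>
  2: (0,0).acc=164  regs=<8,8>
Under RS (2×3), PE[0][0]:
  0: (0,0).acc=28  regs=<28,4>
  1: (0,0).acc=63  regs=<63,9>
  2: (0,0).acc=0  regs=<0,0>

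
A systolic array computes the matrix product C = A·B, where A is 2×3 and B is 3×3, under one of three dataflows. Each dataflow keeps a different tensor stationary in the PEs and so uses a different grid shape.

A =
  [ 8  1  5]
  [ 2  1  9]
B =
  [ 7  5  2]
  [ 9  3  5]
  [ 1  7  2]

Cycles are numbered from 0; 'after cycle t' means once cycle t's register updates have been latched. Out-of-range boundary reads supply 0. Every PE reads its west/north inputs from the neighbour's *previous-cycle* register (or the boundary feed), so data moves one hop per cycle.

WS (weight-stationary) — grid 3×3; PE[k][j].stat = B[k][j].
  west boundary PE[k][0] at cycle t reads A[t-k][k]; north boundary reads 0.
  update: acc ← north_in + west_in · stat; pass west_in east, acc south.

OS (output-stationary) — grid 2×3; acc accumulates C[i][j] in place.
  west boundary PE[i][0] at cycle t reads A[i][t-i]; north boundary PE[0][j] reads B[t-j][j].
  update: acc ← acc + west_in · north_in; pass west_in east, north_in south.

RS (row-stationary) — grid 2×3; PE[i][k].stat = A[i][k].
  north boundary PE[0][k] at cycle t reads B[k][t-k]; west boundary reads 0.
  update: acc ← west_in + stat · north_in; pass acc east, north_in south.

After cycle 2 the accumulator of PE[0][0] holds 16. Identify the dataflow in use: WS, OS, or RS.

dataflow = RS

— WS: 3×3; PE[0][0] trace:
  0: (0,0).acc=56  regs=<8,56>
  1: (0,0).acc=14  regs=<2,14>
  2: (0,0).acc=0  regs=<0,0>
— OS: 2×3; PE[0][0] trace:
  0: (0,0).acc=56  regs=<8,7>
  1: (0,0).acc=65  regs=<1,9>
  2: (0,0).acc=70  regs=<5,1>
— RS: 2×3; PE[0][0] trace:
  0: (0,0).acc=56  regs=<56,7>
  1: (0,0).acc=40  regs=<40,5>
  2: (0,0).acc=16  regs=<16,2>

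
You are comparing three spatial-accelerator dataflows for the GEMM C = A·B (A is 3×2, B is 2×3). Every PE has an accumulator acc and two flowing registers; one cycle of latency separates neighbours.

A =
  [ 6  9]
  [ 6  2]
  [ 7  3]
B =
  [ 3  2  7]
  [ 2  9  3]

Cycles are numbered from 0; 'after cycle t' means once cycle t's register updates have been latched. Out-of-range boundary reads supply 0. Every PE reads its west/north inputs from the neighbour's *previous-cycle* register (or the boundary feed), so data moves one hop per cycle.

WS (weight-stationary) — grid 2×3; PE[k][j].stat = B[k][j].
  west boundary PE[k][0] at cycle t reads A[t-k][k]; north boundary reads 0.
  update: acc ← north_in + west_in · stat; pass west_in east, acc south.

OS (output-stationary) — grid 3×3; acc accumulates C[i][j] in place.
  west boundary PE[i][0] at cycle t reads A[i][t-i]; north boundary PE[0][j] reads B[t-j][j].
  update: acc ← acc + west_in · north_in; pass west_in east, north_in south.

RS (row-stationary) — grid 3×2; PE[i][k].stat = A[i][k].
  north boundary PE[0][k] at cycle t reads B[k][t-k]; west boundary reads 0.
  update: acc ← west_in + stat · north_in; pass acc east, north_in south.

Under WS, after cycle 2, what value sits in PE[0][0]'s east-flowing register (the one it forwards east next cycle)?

Tracing WS — 2×3 array, target PE[0][0]:
  cycle 0: PE[0][0] → acc 18, east 6, south 18
  cycle 1: PE[0][0] → acc 18, east 6, south 18
  cycle 2: PE[0][0] → acc 21, east 7, south 21

register = 7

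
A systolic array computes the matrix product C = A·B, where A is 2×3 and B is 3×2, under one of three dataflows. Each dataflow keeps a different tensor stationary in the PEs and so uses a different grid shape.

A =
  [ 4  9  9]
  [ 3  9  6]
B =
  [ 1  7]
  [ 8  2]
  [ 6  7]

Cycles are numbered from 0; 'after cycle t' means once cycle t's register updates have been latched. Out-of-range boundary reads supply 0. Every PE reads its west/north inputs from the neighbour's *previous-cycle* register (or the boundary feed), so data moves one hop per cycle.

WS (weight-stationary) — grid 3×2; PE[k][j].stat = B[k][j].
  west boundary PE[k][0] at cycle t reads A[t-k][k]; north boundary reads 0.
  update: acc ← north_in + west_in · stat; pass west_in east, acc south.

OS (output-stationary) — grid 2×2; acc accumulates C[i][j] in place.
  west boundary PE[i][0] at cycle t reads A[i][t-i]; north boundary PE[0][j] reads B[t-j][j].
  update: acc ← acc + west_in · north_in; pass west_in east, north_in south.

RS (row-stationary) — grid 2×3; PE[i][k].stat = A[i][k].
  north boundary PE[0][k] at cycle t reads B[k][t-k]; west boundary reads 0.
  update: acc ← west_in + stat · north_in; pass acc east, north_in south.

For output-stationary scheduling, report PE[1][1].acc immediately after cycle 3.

OS (2×2). Following PE[1][1] plus its west/north inputs:
  cycle 0: PE[0][1] → acc 0, east 0, south 0
  cycle 0: PE[1][0] → acc 0, east 0, south 0
  cycle 0: PE[1][1] → acc 0, east 0, south 0
  cycle 1: PE[0][1] → acc 28, east 4, south 7
  cycle 1: PE[1][0] → acc 3, east 3, south 1
  cycle 1: PE[1][1] → acc 0, east 0, south 0
  cycle 2: PE[0][1] → acc 46, east 9, south 2
  cycle 2: PE[1][0] → acc 75, east 9, south 8
  cycle 2: PE[1][1] → acc 21, east 3, south 7
  cycle 3: PE[0][1] → acc 109, east 9, south 7
  cycle 3: PE[1][0] → acc 111, east 6, south 6
  cycle 3: PE[1][1] → acc 39, east 9, south 2

PE[1][1].acc = 39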